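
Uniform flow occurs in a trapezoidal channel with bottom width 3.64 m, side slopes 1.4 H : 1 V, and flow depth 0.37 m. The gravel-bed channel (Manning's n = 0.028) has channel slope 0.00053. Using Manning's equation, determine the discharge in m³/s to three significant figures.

0.583 m³/s

A = (b + z·y)·y = (3.64 + 1.4×0.37)×0.37 = 1.538 m²
P = b + 2y√(1+z²) = 3.64 + 2×0.37×√(1+1.4²) = 4.913 m
R = A/P = 1.538/4.913 = 0.3131 m
Q = (1/n)·A·R^(2/3)·S^(1/2) = (1/0.028) × 1.538 × 0.3131^(2/3) × 0.00053^(1/2) = 0.5833 m³/s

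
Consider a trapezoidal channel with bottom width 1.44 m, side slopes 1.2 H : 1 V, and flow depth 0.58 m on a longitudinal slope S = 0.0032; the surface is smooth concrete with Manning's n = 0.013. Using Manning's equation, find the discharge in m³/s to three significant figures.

2.83 m³/s

A = (b + z·y)·y = (1.44 + 1.2×0.58)×0.58 = 1.239 m²
P = b + 2y√(1+z²) = 1.44 + 2×0.58×√(1+1.2²) = 3.252 m
R = A/P = 1.239/3.252 = 0.3810 m
Q = (1/n)·A·R^(2/3)·S^(1/2) = (1/0.013) × 1.239 × 0.3810^(2/3) × 0.0032^(1/2) = 2.833 m³/s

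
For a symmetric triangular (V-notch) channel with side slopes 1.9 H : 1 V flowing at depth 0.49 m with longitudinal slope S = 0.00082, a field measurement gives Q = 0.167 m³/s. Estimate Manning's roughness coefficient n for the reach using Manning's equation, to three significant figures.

0.0282

A = z·y² = 1.9×0.49² = 0.4562 m²
P = 2y√(1+z²) = 2×0.49×√(1+1.9²) = 2.104 m
R = A/P = 0.4562/2.104 = 0.2168 m
n = (1/Q)·A·R^(2/3)·S^(1/2) = (1/0.167) × 0.4562 × 0.3609 × 0.02864 = 0.02823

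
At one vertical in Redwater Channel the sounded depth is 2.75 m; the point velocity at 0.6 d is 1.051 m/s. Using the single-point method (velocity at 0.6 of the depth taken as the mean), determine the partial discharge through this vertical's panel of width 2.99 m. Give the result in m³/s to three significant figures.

8.64 m³/s

v̄ = v₀.₆ = 1.051 m/s
q = v̄ × d × w = 1.051 × 2.75 × 2.99 = 8.642 m³/s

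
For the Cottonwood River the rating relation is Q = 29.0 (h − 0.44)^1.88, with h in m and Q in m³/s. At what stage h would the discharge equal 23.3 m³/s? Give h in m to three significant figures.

h − h₀ = (Q/C)^(1/b) = (23.3/29.0)^(1/1.88) = 0.8901 m
h = 0.44 + 0.8901 = 1.330 m

1.33 m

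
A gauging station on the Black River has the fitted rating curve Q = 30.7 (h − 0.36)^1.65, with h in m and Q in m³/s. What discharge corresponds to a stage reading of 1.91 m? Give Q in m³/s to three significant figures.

63.3 m³/s

Q = 30.7 × (1.91 − 0.36)^1.65 = 30.7 × 1.55^1.65 = 63.27 m³/s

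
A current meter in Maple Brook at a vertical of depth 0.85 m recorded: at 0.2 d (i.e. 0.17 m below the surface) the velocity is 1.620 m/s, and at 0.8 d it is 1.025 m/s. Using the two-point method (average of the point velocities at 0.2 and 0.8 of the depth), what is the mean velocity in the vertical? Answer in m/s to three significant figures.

1.32 m/s

v̄ = (1.620 + 1.025) / 2 = 1.323 m/s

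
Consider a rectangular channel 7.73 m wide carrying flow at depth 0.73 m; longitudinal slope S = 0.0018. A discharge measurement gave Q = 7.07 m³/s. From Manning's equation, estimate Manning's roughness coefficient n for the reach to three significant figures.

0.0245

A = b·y = 7.73 × 0.73 = 5.643 m²
P = b + 2y = 7.73 + 2×0.73 = 9.190 m
R = A/P = 5.643/9.190 = 0.6140 m
n = (1/Q)·A·R^(2/3)·S^(1/2) = (1/7.07) × 5.643 × 0.7224 × 0.04243 = 0.02446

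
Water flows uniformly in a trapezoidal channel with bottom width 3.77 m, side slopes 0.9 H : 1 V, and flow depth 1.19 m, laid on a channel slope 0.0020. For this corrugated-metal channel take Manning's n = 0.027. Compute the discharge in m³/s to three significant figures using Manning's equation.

8.40 m³/s

A = (b + z·y)·y = (3.77 + 0.9×1.19)×1.19 = 5.761 m²
P = b + 2y√(1+z²) = 3.77 + 2×1.19×√(1+0.9²) = 6.972 m
R = A/P = 5.761/6.972 = 0.8263 m
Q = (1/n)·A·R^(2/3)·S^(1/2) = (1/0.027) × 5.761 × 0.8263^(2/3) × 0.0020^(1/2) = 8.402 m³/s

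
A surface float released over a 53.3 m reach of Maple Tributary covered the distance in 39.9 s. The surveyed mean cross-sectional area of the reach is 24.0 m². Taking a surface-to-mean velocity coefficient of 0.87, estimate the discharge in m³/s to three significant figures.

v_surface = L / t̄ = 53.3 / 39.9 = 1.336 m/s
v_mean = 0.87 × 1.336 = 1.162 m/s
Q = A × v_mean = 24.0 × 1.162 = 27.89 m³/s

27.9 m³/s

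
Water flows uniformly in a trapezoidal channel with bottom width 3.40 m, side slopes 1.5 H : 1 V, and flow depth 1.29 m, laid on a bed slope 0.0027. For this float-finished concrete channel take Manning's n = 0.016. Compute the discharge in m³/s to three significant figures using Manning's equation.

20.1 m³/s

A = (b + z·y)·y = (3.40 + 1.5×1.29)×1.29 = 6.882 m²
P = b + 2y√(1+z²) = 3.40 + 2×1.29×√(1+1.5²) = 8.051 m
R = A/P = 6.882/8.051 = 0.8548 m
Q = (1/n)·A·R^(2/3)·S^(1/2) = (1/0.016) × 6.882 × 0.8548^(2/3) × 0.0027^(1/2) = 20.13 m³/s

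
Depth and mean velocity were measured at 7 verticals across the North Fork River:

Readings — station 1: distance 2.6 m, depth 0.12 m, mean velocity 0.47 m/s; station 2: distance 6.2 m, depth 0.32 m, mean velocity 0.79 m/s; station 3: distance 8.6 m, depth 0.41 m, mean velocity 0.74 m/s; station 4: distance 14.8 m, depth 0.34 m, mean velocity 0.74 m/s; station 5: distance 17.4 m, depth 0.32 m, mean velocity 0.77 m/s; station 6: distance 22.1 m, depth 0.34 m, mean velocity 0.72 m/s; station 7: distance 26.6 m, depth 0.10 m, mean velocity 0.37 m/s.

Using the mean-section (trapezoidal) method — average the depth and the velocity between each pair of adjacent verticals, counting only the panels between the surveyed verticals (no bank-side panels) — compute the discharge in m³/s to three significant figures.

Panel 1-2: Δb = 3.6 m, d̄ = (0.12+0.32)/2 = 0.22, v̄ = (0.47+0.79)/2 = 0.63 → q = 3.6×0.22×0.63 = 0.4990 m³/s
Panel 2-3: Δb = 2.4 m, d̄ = (0.32+0.41)/2 = 0.365, v̄ = (0.79+0.74)/2 = 0.765 → q = 2.4×0.365×0.765 = 0.6701 m³/s
Panel 3-4: Δb = 6.2 m, d̄ = (0.41+0.34)/2 = 0.375, v̄ = (0.74+0.74)/2 = 0.74 → q = 6.2×0.375×0.74 = 1.721 m³/s
Panel 4-5: Δb = 2.6 m, d̄ = (0.34+0.32)/2 = 0.33, v̄ = (0.74+0.77)/2 = 0.755 → q = 2.6×0.33×0.755 = 0.6478 m³/s
Panel 5-6: Δb = 4.7 m, d̄ = (0.32+0.34)/2 = 0.33, v̄ = (0.77+0.72)/2 = 0.745 → q = 4.7×0.33×0.745 = 1.155 m³/s
Panel 6-7: Δb = 4.5 m, d̄ = (0.34+0.10)/2 = 0.22, v̄ = (0.72+0.37)/2 = 0.545 → q = 4.5×0.22×0.545 = 0.5396 m³/s
Q = Σ q = 5.232 m³/s

5.23 m³/s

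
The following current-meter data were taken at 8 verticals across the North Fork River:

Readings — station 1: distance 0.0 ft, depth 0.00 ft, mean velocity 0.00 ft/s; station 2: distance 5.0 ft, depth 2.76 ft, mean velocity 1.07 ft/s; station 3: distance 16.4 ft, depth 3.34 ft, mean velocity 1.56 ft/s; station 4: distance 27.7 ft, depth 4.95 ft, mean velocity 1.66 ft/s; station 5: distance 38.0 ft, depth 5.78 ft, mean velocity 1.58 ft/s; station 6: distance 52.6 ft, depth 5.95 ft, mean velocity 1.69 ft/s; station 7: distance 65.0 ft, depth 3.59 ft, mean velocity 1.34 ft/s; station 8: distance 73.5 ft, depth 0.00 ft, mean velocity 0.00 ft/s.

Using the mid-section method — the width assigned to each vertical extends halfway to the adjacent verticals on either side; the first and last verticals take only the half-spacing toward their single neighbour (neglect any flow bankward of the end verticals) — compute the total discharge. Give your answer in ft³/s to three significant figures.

w_2 = (16.4 − 0.0)/2 = 8.2 ft; q_2 = 1.07 × 2.76 × 8.2 = 24.22 ft³/s
w_3 = (27.7 − 5.0)/2 = 11.35 ft; q_3 = 1.56 × 3.34 × 11.35 = 59.14 ft³/s
w_4 = (38.0 − 16.4)/2 = 10.8 ft; q_4 = 1.66 × 4.95 × 10.8 = 88.74 ft³/s
w_5 = (52.6 − 27.7)/2 = 12.45 ft; q_5 = 1.58 × 5.78 × 12.45 = 113.7 ft³/s
w_6 = (65.0 − 38.0)/2 = 13.5 ft; q_6 = 1.69 × 5.95 × 13.5 = 135.7 ft³/s
w_7 = (73.5 − 52.6)/2 = 10.45 ft; q_7 = 1.34 × 3.59 × 10.45 = 50.27 ft³/s
Stations 1, 8 contribute zero (depth or velocity is 0).
Q = Σ qᵢ = 471.8 ft³/s

472 ft³/s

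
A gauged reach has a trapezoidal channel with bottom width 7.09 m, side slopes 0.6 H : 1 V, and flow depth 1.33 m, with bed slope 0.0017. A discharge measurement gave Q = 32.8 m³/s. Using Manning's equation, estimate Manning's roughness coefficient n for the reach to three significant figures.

0.0134

A = (b + z·y)·y = (7.09 + 0.6×1.33)×1.33 = 10.49 m²
P = b + 2y√(1+z²) = 7.09 + 2×1.33×√(1+0.6²) = 10.19 m
R = A/P = 10.49/10.19 = 1.029 m
n = (1/Q)·A·R^(2/3)·S^(1/2) = (1/32.8) × 10.49 × 1.019 × 0.04123 = 0.01344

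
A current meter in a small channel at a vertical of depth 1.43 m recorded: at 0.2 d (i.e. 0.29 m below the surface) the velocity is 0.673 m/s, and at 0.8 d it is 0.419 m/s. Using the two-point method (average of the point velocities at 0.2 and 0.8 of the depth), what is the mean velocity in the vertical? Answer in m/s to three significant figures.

v̄ = (0.673 + 0.419) / 2 = 0.5460 m/s

0.546 m/s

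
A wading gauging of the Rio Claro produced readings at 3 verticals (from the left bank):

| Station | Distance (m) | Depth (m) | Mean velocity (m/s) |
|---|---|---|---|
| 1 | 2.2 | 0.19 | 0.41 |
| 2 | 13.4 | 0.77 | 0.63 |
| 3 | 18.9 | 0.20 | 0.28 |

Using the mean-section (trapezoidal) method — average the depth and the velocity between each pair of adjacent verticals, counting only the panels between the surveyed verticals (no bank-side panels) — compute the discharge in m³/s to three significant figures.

Panel 1-2: Δb = 11.2 m, d̄ = (0.19+0.77)/2 = 0.48, v̄ = (0.41+0.63)/2 = 0.52 → q = 11.2×0.48×0.52 = 2.796 m³/s
Panel 2-3: Δb = 5.5 m, d̄ = (0.77+0.20)/2 = 0.485, v̄ = (0.63+0.28)/2 = 0.455 → q = 5.5×0.485×0.455 = 1.214 m³/s
Q = Σ q = 4.009 m³/s

4.01 m³/s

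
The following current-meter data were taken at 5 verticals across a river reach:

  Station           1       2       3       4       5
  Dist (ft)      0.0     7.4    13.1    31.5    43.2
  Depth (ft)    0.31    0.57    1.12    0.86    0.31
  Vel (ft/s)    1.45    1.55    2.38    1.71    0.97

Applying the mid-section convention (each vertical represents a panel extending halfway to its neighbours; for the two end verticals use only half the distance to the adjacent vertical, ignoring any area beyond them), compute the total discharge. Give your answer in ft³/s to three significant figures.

63.5 ft³/s

w_1 = (7.4 − 0.0)/2 = 3.7 ft; q_1 = 1.45 × 0.31 × 3.7 = 1.663 ft³/s
w_2 = (13.1 − 0.0)/2 = 6.55 ft; q_2 = 1.55 × 0.57 × 6.55 = 5.787 ft³/s
w_3 = (31.5 − 7.4)/2 = 12.05 ft; q_3 = 2.38 × 1.12 × 12.05 = 32.12 ft³/s
w_4 = (43.2 − 13.1)/2 = 15.05 ft; q_4 = 1.71 × 0.86 × 15.05 = 22.13 ft³/s
w_5 = (43.2 − 31.5)/2 = 5.85 ft; q_5 = 0.97 × 0.31 × 5.85 = 1.759 ft³/s
Q = Σ qᵢ = 63.46 ft³/s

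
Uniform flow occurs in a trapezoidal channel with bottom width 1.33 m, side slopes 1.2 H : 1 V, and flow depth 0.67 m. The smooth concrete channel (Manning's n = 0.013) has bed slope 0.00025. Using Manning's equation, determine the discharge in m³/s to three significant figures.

A = (b + z·y)·y = (1.33 + 1.2×0.67)×0.67 = 1.430 m²
P = b + 2y√(1+z²) = 1.33 + 2×0.67×√(1+1.2²) = 3.423 m
R = A/P = 1.430/3.423 = 0.4177 m
Q = (1/n)·A·R^(2/3)·S^(1/2) = (1/0.013) × 1.430 × 0.4177^(2/3) × 0.00025^(1/2) = 0.9717 m³/s

0.972 m³/s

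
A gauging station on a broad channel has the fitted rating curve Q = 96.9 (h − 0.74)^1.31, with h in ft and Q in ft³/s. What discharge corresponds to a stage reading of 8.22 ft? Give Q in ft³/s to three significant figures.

1350 ft³/s

Q = 96.9 × (8.22 − 0.74)^1.31 = 96.9 × 7.48^1.31 = 1352 ft³/s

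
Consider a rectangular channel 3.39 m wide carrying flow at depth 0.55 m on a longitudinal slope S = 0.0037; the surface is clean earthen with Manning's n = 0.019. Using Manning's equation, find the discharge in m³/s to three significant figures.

3.32 m³/s

A = b·y = 3.39 × 0.55 = 1.865 m²
P = b + 2y = 3.39 + 2×0.55 = 4.490 m
R = A/P = 1.865/4.490 = 0.4153 m
Q = (1/n)·A·R^(2/3)·S^(1/2) = (1/0.019) × 1.865 × 0.4153^(2/3) × 0.0037^(1/2) = 3.322 m³/s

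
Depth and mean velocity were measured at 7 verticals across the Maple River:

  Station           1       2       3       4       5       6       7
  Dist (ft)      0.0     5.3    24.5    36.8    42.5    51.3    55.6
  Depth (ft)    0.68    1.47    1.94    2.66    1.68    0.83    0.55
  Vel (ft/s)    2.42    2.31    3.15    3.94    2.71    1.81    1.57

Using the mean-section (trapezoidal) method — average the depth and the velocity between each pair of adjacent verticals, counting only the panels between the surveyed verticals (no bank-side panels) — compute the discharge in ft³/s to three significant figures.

274 ft³/s

Panel 1-2: Δb = 5.3 ft, d̄ = (0.68+1.47)/2 = 1.075, v̄ = (2.42+2.31)/2 = 2.365 → q = 5.3×1.075×2.365 = 13.47 ft³/s
Panel 2-3: Δb = 19.2 ft, d̄ = (1.47+1.94)/2 = 1.705, v̄ = (2.31+3.15)/2 = 2.73 → q = 19.2×1.705×2.73 = 89.37 ft³/s
Panel 3-4: Δb = 12.3 ft, d̄ = (1.94+2.66)/2 = 2.3, v̄ = (3.15+3.94)/2 = 3.545 → q = 12.3×2.3×3.545 = 100.3 ft³/s
Panel 4-5: Δb = 5.7 ft, d̄ = (2.66+1.68)/2 = 2.17, v̄ = (3.94+2.71)/2 = 3.325 → q = 5.7×2.17×3.325 = 41.13 ft³/s
Panel 5-6: Δb = 8.8 ft, d̄ = (1.68+0.83)/2 = 1.255, v̄ = (2.71+1.81)/2 = 2.26 → q = 8.8×1.255×2.26 = 24.96 ft³/s
Panel 6-7: Δb = 4.3 ft, d̄ = (0.83+0.55)/2 = 0.69, v̄ = (1.81+1.57)/2 = 1.69 → q = 4.3×0.69×1.69 = 5.014 ft³/s
Q = Σ q = 274.2 ft³/s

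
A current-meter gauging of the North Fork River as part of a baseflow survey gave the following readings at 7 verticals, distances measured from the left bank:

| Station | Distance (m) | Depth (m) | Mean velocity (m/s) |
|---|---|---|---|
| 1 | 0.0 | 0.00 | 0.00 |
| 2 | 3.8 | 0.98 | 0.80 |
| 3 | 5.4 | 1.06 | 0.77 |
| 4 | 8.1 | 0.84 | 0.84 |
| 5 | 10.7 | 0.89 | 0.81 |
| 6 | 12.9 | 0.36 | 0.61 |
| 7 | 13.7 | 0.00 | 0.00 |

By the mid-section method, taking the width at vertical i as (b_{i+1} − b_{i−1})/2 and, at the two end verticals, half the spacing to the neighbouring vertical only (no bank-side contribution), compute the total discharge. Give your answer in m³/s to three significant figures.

7.80 m³/s

w_2 = (5.4 − 0.0)/2 = 2.7 m; q_2 = 0.80 × 0.98 × 2.7 = 2.117 m³/s
w_3 = (8.1 − 3.8)/2 = 2.15 m; q_3 = 0.77 × 1.06 × 2.15 = 1.755 m³/s
w_4 = (10.7 − 5.4)/2 = 2.65 m; q_4 = 0.84 × 0.84 × 2.65 = 1.870 m³/s
w_5 = (12.9 − 8.1)/2 = 2.4 m; q_5 = 0.81 × 0.89 × 2.4 = 1.730 m³/s
w_6 = (13.7 − 10.7)/2 = 1.5 m; q_6 = 0.61 × 0.36 × 1.5 = 0.3294 m³/s
Stations 1, 7 contribute zero (depth or velocity is 0).
Q = Σ qᵢ = 7.801 m³/s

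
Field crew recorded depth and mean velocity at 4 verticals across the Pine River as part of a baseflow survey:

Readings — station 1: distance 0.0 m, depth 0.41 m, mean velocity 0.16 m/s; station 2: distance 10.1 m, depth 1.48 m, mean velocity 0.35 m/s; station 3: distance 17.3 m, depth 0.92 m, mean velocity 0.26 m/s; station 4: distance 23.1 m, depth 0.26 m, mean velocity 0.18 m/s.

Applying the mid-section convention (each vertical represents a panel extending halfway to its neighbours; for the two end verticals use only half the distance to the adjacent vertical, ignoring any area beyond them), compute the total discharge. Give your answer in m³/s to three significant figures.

6.50 m³/s

w_1 = (10.1 − 0.0)/2 = 5.05 m; q_1 = 0.16 × 0.41 × 5.05 = 0.3313 m³/s
w_2 = (17.3 − 0.0)/2 = 8.65 m; q_2 = 0.35 × 1.48 × 8.65 = 4.481 m³/s
w_3 = (23.1 − 10.1)/2 = 6.5 m; q_3 = 0.26 × 0.92 × 6.5 = 1.555 m³/s
w_4 = (23.1 − 17.3)/2 = 2.9 m; q_4 = 0.18 × 0.26 × 2.9 = 0.1357 m³/s
Q = Σ qᵢ = 6.503 m³/s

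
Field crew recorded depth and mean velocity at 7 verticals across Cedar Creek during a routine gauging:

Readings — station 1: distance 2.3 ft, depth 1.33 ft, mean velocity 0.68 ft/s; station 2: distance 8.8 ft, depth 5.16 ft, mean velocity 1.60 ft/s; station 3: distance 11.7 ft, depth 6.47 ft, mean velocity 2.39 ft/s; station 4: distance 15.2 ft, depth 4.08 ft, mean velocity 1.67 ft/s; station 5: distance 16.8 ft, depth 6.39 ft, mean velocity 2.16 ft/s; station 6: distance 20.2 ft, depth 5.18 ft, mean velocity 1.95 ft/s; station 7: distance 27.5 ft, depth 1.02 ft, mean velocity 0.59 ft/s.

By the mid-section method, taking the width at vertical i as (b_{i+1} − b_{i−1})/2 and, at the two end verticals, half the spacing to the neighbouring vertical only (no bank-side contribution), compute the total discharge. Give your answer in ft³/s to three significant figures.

w_1 = (8.8 − 2.3)/2 = 3.25 ft; q_1 = 0.68 × 1.33 × 3.25 = 2.939 ft³/s
w_2 = (11.7 − 2.3)/2 = 4.7 ft; q_2 = 1.60 × 5.16 × 4.7 = 38.80 ft³/s
w_3 = (15.2 − 8.8)/2 = 3.2 ft; q_3 = 2.39 × 6.47 × 3.2 = 49.48 ft³/s
w_4 = (16.8 − 11.7)/2 = 2.55 ft; q_4 = 1.67 × 4.08 × 2.55 = 17.37 ft³/s
w_5 = (20.2 − 15.2)/2 = 2.5 ft; q_5 = 2.16 × 6.39 × 2.5 = 34.51 ft³/s
w_6 = (27.5 − 16.8)/2 = 5.35 ft; q_6 = 1.95 × 5.18 × 5.35 = 54.04 ft³/s
w_7 = (27.5 − 20.2)/2 = 3.65 ft; q_7 = 0.59 × 1.02 × 3.65 = 2.197 ft³/s
Q = Σ qᵢ = 199.3 ft³/s

199 ft³/s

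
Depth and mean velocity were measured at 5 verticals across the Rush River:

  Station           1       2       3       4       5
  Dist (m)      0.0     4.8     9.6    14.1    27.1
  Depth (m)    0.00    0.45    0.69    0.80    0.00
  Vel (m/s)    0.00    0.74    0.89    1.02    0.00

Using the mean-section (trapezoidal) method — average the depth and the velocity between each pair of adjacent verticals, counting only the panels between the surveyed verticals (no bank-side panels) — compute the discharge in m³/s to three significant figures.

8.48 m³/s

Panel 1-2: Δb = 4.8 m, d̄ = (0.00+0.45)/2 = 0.225, v̄ = (0.00+0.74)/2 = 0.37 → q = 4.8×0.225×0.37 = 0.3996 m³/s
Panel 2-3: Δb = 4.8 m, d̄ = (0.45+0.69)/2 = 0.57, v̄ = (0.74+0.89)/2 = 0.815 → q = 4.8×0.57×0.815 = 2.230 m³/s
Panel 3-4: Δb = 4.5 m, d̄ = (0.69+0.80)/2 = 0.745, v̄ = (0.89+1.02)/2 = 0.955 → q = 4.5×0.745×0.955 = 3.202 m³/s
Panel 4-5: Δb = 13 m, d̄ = (0.80+0.00)/2 = 0.4, v̄ = (1.02+0.00)/2 = 0.51 → q = 13×0.4×0.51 = 2.652 m³/s
Q = Σ q = 8.483 m³/s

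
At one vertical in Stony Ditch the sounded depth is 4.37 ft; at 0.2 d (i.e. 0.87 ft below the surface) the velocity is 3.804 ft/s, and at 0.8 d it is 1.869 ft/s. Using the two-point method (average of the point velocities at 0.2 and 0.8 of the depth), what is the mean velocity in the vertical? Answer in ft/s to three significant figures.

2.84 ft/s

v̄ = (3.804 + 1.869) / 2 = 2.837 ft/s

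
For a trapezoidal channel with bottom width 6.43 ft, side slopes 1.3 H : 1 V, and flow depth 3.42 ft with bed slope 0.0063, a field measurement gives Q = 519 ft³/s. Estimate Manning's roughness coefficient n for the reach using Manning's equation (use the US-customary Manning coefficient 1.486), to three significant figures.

0.0139

A = (b + z·y)·y = (6.43 + 1.3×3.42)×3.42 = 37.20 ft²
P = b + 2y√(1+z²) = 6.43 + 2×3.42×√(1+1.3²) = 17.65 ft
R = A/P = 37.20/17.65 = 2.108 ft
n = (1.486/Q)·A·R^(2/3)·S^(1/2) = (1.486/519) × 37.20 × 1.644 × 0.07937 = 0.01390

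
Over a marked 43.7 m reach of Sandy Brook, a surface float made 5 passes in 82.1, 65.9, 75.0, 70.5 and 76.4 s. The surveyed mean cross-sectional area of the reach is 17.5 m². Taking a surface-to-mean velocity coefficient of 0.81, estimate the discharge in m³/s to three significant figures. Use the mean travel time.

8.37 m³/s

t̄ = (82.1 + 65.9 + 75.0 + 70.5 + 76.4) / 5 = 73.98 s
v_surface = L / t̄ = 43.7 / 73.98 = 0.5907 m/s
v_mean = 0.81 × 0.5907 = 0.4785 m/s
Q = A × v_mean = 17.5 × 0.4785 = 8.373 m³/s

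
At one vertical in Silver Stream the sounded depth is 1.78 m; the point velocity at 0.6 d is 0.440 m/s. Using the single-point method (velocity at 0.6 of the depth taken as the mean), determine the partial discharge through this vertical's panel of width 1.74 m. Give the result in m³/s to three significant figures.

v̄ = v₀.₆ = 0.440 m/s
q = v̄ × d × w = 0.4400 × 1.78 × 1.74 = 1.363 m³/s

1.36 m³/s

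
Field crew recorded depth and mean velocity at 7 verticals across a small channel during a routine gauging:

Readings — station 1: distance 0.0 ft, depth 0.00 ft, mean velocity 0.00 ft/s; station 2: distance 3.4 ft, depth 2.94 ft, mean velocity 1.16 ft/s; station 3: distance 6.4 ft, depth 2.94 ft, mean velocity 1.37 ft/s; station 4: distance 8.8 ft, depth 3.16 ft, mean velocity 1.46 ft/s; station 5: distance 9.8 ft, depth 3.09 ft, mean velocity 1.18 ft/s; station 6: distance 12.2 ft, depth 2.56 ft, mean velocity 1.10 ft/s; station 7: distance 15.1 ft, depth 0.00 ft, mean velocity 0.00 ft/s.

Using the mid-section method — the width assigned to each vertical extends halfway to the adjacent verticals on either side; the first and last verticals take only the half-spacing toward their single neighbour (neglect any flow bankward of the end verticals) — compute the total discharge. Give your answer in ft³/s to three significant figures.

w_2 = (6.4 − 0.0)/2 = 3.2 ft; q_2 = 1.16 × 2.94 × 3.2 = 10.91 ft³/s
w_3 = (8.8 − 3.4)/2 = 2.7 ft; q_3 = 1.37 × 2.94 × 2.7 = 10.88 ft³/s
w_4 = (9.8 − 6.4)/2 = 1.7 ft; q_4 = 1.46 × 3.16 × 1.7 = 7.843 ft³/s
w_5 = (12.2 − 8.8)/2 = 1.7 ft; q_5 = 1.18 × 3.09 × 1.7 = 6.199 ft³/s
w_6 = (15.1 − 9.8)/2 = 2.65 ft; q_6 = 1.10 × 2.56 × 2.65 = 7.462 ft³/s
Stations 1, 7 contribute zero (depth or velocity is 0).
Q = Σ qᵢ = 43.29 ft³/s

43.3 ft³/s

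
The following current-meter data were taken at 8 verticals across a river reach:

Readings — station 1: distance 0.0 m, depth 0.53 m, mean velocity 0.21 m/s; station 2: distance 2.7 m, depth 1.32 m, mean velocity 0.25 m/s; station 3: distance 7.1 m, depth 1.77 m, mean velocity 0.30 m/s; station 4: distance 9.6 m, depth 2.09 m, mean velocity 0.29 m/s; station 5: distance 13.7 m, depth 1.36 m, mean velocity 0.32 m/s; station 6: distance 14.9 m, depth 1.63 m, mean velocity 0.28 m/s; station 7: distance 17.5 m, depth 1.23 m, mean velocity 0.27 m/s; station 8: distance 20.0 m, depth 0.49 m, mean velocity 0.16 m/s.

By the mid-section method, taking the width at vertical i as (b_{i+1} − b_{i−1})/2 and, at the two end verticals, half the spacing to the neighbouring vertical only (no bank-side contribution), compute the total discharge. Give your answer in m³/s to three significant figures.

8.12 m³/s

w_1 = (2.7 − 0.0)/2 = 1.35 m; q_1 = 0.21 × 0.53 × 1.35 = 0.1503 m³/s
w_2 = (7.1 − 0.0)/2 = 3.55 m; q_2 = 0.25 × 1.32 × 3.55 = 1.172 m³/s
w_3 = (9.6 − 2.7)/2 = 3.45 m; q_3 = 0.30 × 1.77 × 3.45 = 1.832 m³/s
w_4 = (13.7 − 7.1)/2 = 3.3 m; q_4 = 0.29 × 2.09 × 3.3 = 2.000 m³/s
w_5 = (14.9 − 9.6)/2 = 2.65 m; q_5 = 0.32 × 1.36 × 2.65 = 1.153 m³/s
w_6 = (17.5 − 13.7)/2 = 1.9 m; q_6 = 0.28 × 1.63 × 1.9 = 0.8672 m³/s
w_7 = (20.0 − 14.9)/2 = 2.55 m; q_7 = 0.27 × 1.23 × 2.55 = 0.8469 m³/s
w_8 = (20.0 − 17.5)/2 = 1.25 m; q_8 = 0.16 × 0.49 × 1.25 = 0.09800 m³/s
Q = Σ qᵢ = 8.119 m³/s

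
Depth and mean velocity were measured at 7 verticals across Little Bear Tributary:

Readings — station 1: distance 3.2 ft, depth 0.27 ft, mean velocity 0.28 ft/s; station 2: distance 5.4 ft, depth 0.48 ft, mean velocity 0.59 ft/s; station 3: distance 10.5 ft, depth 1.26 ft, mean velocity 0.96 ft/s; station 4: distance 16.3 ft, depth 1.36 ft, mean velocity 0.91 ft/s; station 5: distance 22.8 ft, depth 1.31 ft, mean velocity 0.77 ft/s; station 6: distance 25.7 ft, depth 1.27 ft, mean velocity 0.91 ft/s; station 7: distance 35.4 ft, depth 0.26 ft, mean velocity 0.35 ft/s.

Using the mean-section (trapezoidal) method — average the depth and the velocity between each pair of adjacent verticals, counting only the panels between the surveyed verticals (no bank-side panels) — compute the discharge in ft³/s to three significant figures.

26.0 ft³/s

Panel 1-2: Δb = 2.2 ft, d̄ = (0.27+0.48)/2 = 0.375, v̄ = (0.28+0.59)/2 = 0.435 → q = 2.2×0.375×0.435 = 0.3589 ft³/s
Panel 2-3: Δb = 5.1 ft, d̄ = (0.48+1.26)/2 = 0.87, v̄ = (0.59+0.96)/2 = 0.775 → q = 5.1×0.87×0.775 = 3.439 ft³/s
Panel 3-4: Δb = 5.8 ft, d̄ = (1.26+1.36)/2 = 1.31, v̄ = (0.96+0.91)/2 = 0.935 → q = 5.8×1.31×0.935 = 7.104 ft³/s
Panel 4-5: Δb = 6.5 ft, d̄ = (1.36+1.31)/2 = 1.335, v̄ = (0.91+0.77)/2 = 0.84 → q = 6.5×1.335×0.84 = 7.289 ft³/s
Panel 5-6: Δb = 2.9 ft, d̄ = (1.31+1.27)/2 = 1.29, v̄ = (0.77+0.91)/2 = 0.84 → q = 2.9×1.29×0.84 = 3.142 ft³/s
Panel 6-7: Δb = 9.7 ft, d̄ = (1.27+0.26)/2 = 0.765, v̄ = (0.91+0.35)/2 = 0.63 → q = 9.7×0.765×0.63 = 4.675 ft³/s
Q = Σ q = 26.01 ft³/s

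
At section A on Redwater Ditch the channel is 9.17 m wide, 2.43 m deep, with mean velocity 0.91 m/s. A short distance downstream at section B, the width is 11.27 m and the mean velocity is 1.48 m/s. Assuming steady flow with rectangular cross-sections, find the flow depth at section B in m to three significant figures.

1.22 m

Q = A₁V₁ = (9.17×2.43) × 0.91 = 20.28 m³/s
d₂ = Q/(b₂ V₂) = 20.28/(11.27×1.48) = 1.216 m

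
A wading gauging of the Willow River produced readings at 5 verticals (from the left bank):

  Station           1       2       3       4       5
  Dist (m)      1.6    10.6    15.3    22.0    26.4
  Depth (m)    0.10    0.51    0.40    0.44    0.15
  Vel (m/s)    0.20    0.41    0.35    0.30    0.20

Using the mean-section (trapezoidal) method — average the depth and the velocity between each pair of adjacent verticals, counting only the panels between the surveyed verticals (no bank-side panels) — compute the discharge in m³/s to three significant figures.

Panel 1-2: Δb = 9 m, d̄ = (0.10+0.51)/2 = 0.305, v̄ = (0.20+0.41)/2 = 0.305 → q = 9×0.305×0.305 = 0.8372 m³/s
Panel 2-3: Δb = 4.7 m, d̄ = (0.51+0.40)/2 = 0.455, v̄ = (0.41+0.35)/2 = 0.38 → q = 4.7×0.455×0.38 = 0.8126 m³/s
Panel 3-4: Δb = 6.7 m, d̄ = (0.40+0.44)/2 = 0.42, v̄ = (0.35+0.30)/2 = 0.325 → q = 6.7×0.42×0.325 = 0.9146 m³/s
Panel 4-5: Δb = 4.4 m, d̄ = (0.44+0.15)/2 = 0.295, v̄ = (0.30+0.20)/2 = 0.25 → q = 4.4×0.295×0.25 = 0.3245 m³/s
Q = Σ q = 2.889 m³/s

2.89 m³/s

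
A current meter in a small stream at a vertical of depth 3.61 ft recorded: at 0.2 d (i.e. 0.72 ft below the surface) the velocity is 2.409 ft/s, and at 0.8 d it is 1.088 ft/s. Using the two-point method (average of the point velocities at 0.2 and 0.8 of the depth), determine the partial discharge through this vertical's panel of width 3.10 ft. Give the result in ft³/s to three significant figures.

19.6 ft³/s

v̄ = (2.409 + 1.088) / 2 = 1.749 ft/s
q = v̄ × d × w = 1.749 × 3.61 × 3.10 = 19.57 ft³/s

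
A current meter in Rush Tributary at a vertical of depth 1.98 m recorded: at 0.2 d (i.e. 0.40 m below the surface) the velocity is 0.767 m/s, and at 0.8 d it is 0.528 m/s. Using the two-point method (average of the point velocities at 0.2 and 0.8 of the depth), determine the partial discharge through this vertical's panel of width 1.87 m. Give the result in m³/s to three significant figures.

v̄ = (0.767 + 0.528) / 2 = 0.6475 m/s
q = v̄ × d × w = 0.6475 × 1.98 × 1.87 = 2.397 m³/s

2.40 m³/s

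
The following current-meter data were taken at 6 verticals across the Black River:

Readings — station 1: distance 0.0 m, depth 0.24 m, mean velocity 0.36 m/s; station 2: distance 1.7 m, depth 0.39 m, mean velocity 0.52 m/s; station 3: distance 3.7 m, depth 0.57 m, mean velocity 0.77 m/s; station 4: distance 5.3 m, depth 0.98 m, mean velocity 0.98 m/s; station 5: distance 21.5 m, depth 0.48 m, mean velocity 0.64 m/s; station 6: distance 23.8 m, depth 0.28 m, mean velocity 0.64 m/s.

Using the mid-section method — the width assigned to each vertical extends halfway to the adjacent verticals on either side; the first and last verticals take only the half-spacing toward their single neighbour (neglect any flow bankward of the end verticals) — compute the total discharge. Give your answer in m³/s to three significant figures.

12.8 m³/s

w_1 = (1.7 − 0.0)/2 = 0.85 m; q_1 = 0.36 × 0.24 × 0.85 = 0.07344 m³/s
w_2 = (3.7 − 0.0)/2 = 1.85 m; q_2 = 0.52 × 0.39 × 1.85 = 0.3752 m³/s
w_3 = (5.3 − 1.7)/2 = 1.8 m; q_3 = 0.77 × 0.57 × 1.8 = 0.7900 m³/s
w_4 = (21.5 − 3.7)/2 = 8.9 m; q_4 = 0.98 × 0.98 × 8.9 = 8.548 m³/s
w_5 = (23.8 − 5.3)/2 = 9.25 m; q_5 = 0.64 × 0.48 × 9.25 = 2.842 m³/s
w_6 = (23.8 − 21.5)/2 = 1.15 m; q_6 = 0.64 × 0.28 × 1.15 = 0.2061 m³/s
Q = Σ qᵢ = 12.83 m³/s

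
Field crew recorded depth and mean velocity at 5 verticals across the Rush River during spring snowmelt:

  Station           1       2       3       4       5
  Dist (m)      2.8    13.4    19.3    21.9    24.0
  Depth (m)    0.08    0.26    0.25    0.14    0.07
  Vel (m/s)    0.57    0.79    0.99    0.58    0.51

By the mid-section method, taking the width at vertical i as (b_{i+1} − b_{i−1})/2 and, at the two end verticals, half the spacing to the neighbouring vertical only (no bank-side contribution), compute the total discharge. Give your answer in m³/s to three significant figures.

w_1 = (13.4 − 2.8)/2 = 5.3 m; q_1 = 0.57 × 0.08 × 5.3 = 0.2417 m³/s
w_2 = (19.3 − 2.8)/2 = 8.25 m; q_2 = 0.79 × 0.26 × 8.25 = 1.695 m³/s
w_3 = (21.9 − 13.4)/2 = 4.25 m; q_3 = 0.99 × 0.25 × 4.25 = 1.052 m³/s
w_4 = (24.0 − 19.3)/2 = 2.35 m; q_4 = 0.58 × 0.14 × 2.35 = 0.1908 m³/s
w_5 = (24.0 − 21.9)/2 = 1.05 m; q_5 = 0.51 × 0.07 × 1.05 = 0.03749 m³/s
Q = Σ qᵢ = 3.216 m³/s

3.22 m³/s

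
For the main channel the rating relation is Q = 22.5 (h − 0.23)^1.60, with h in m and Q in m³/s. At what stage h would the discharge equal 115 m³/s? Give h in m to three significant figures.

3.00 m

h − h₀ = (Q/C)^(1/b) = (115/22.5)^(1/1.60) = 2.772 m
h = 0.23 + 2.772 = 3.002 m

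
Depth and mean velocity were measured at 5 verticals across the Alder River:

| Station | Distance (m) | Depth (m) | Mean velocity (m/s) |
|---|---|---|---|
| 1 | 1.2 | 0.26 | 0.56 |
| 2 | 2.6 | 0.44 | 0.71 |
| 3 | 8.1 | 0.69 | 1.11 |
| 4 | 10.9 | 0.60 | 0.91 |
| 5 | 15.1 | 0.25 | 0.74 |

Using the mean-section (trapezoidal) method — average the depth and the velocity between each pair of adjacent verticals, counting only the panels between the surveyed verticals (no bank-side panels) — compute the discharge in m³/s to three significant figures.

Panel 1-2: Δb = 1.4 m, d̄ = (0.26+0.44)/2 = 0.35, v̄ = (0.56+0.71)/2 = 0.635 → q = 1.4×0.35×0.635 = 0.3112 m³/s
Panel 2-3: Δb = 5.5 m, d̄ = (0.44+0.69)/2 = 0.565, v̄ = (0.71+1.11)/2 = 0.91 → q = 5.5×0.565×0.91 = 2.828 m³/s
Panel 3-4: Δb = 2.8 m, d̄ = (0.69+0.60)/2 = 0.645, v̄ = (1.11+0.91)/2 = 1.01 → q = 2.8×0.645×1.01 = 1.824 m³/s
Panel 4-5: Δb = 4.2 m, d̄ = (0.60+0.25)/2 = 0.425, v̄ = (0.91+0.74)/2 = 0.825 → q = 4.2×0.425×0.825 = 1.473 m³/s
Q = Σ q = 6.436 m³/s

6.44 m³/s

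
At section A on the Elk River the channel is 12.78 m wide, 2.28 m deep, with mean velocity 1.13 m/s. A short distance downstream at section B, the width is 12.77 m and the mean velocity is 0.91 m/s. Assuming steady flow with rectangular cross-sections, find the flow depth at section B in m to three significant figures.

2.83 m

Q = A₁V₁ = (12.78×2.28) × 1.13 = 32.93 m³/s
d₂ = Q/(b₂ V₂) = 32.93/(12.77×0.91) = 2.833 m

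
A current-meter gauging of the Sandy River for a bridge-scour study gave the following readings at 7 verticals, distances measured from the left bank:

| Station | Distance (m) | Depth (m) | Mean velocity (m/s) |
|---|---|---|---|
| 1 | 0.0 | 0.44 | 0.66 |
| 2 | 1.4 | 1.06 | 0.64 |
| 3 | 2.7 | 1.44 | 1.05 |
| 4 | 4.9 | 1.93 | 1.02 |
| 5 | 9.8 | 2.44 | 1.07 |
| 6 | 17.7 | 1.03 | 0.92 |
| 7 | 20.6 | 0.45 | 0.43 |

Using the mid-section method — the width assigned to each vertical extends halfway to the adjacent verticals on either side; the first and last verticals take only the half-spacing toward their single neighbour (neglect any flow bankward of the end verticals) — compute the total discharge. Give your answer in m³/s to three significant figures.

w_1 = (1.4 − 0.0)/2 = 0.7 m; q_1 = 0.66 × 0.44 × 0.7 = 0.2033 m³/s
w_2 = (2.7 − 0.0)/2 = 1.35 m; q_2 = 0.64 × 1.06 × 1.35 = 0.9158 m³/s
w_3 = (4.9 − 1.4)/2 = 1.75 m; q_3 = 1.05 × 1.44 × 1.75 = 2.646 m³/s
w_4 = (9.8 − 2.7)/2 = 3.55 m; q_4 = 1.02 × 1.93 × 3.55 = 6.989 m³/s
w_5 = (17.7 − 4.9)/2 = 6.4 m; q_5 = 1.07 × 2.44 × 6.4 = 16.71 m³/s
w_6 = (20.6 − 9.8)/2 = 5.4 m; q_6 = 0.92 × 1.03 × 5.4 = 5.117 m³/s
w_7 = (20.6 − 17.7)/2 = 1.45 m; q_7 = 0.43 × 0.45 × 1.45 = 0.2806 m³/s
Q = Σ qᵢ = 32.86 m³/s

32.9 m³/s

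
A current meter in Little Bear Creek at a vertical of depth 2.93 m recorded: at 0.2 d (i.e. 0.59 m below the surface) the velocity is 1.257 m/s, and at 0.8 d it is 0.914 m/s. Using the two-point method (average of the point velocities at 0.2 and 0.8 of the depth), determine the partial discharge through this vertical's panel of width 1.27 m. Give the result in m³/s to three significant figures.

4.04 m³/s

v̄ = (1.257 + 0.914) / 2 = 1.086 m/s
q = v̄ × d × w = 1.086 × 2.93 × 1.27 = 4.039 m³/s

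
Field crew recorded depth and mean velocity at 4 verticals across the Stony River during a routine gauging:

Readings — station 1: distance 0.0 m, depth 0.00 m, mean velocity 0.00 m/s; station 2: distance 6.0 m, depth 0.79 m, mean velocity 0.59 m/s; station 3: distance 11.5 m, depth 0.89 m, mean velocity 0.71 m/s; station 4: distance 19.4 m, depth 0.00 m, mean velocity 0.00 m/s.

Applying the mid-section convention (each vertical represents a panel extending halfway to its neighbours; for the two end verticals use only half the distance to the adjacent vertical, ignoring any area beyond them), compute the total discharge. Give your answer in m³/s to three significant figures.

6.91 m³/s

w_2 = (11.5 − 0.0)/2 = 5.75 m; q_2 = 0.59 × 0.79 × 5.75 = 2.680 m³/s
w_3 = (19.4 − 6.0)/2 = 6.7 m; q_3 = 0.71 × 0.89 × 6.7 = 4.234 m³/s
Stations 1, 4 contribute zero (depth or velocity is 0).
Q = Σ qᵢ = 6.914 m³/s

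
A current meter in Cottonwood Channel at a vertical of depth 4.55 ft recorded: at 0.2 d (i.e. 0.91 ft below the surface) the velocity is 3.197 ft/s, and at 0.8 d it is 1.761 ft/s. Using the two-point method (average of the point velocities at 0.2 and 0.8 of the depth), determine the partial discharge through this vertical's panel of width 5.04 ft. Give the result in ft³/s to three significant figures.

56.8 ft³/s

v̄ = (3.197 + 1.761) / 2 = 2.479 ft/s
q = v̄ × d × w = 2.479 × 4.55 × 5.04 = 56.85 ft³/s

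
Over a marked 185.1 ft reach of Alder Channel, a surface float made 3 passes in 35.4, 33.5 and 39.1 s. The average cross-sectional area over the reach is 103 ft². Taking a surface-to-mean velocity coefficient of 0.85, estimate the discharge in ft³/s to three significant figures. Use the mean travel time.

450 ft³/s

t̄ = (35.4 + 33.5 + 39.1) / 3 = 36 s
v_surface = L / t̄ = 185.1 / 36 = 5.142 ft/s
v_mean = 0.85 × 5.142 = 4.370 ft/s
Q = A × v_mean = 103 × 4.370 = 450.2 ft³/s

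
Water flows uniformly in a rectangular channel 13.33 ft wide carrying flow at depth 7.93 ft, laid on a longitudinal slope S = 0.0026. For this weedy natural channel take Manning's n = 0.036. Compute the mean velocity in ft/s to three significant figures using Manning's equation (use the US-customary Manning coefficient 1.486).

4.96 ft/s

A = b·y = 13.33 × 7.93 = 105.7 ft²
P = b + 2y = 13.33 + 2×7.93 = 29.19 ft
R = A/P = 105.7/29.19 = 3.621 ft
Q = (1.486/n)·A·R^(2/3)·S^(1/2) = (1.486/0.036) × 105.7 × 3.621^(2/3) × 0.0026^(1/2) = 524.7 ft³/s
V = Q/A = 524.7/105.7 = 4.963 ft/s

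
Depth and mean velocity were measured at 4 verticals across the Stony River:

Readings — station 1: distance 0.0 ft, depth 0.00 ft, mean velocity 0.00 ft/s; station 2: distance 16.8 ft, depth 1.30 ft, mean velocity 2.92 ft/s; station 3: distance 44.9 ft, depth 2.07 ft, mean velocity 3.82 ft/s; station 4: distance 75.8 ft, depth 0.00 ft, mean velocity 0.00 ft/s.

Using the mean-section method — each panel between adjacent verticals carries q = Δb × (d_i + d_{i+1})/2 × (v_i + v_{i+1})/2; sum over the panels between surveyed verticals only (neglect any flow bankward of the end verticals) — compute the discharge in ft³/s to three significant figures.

Panel 1-2: Δb = 16.8 ft, d̄ = (0.00+1.30)/2 = 0.65, v̄ = (0.00+2.92)/2 = 1.46 → q = 16.8×0.65×1.46 = 15.94 ft³/s
Panel 2-3: Δb = 28.1 ft, d̄ = (1.30+2.07)/2 = 1.685, v̄ = (2.92+3.82)/2 = 3.37 → q = 28.1×1.685×3.37 = 159.6 ft³/s
Panel 3-4: Δb = 30.9 ft, d̄ = (2.07+0.00)/2 = 1.035, v̄ = (3.82+0.00)/2 = 1.91 → q = 30.9×1.035×1.91 = 61.08 ft³/s
Q = Σ q = 236.6 ft³/s

237 ft³/s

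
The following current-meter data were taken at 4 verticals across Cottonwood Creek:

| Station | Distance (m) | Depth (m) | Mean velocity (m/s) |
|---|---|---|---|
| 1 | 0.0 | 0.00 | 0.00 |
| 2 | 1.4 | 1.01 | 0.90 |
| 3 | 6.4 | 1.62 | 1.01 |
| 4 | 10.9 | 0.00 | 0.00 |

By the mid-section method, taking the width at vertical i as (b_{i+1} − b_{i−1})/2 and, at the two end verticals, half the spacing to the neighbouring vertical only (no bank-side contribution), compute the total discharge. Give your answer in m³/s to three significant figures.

10.7 m³/s

w_2 = (6.4 − 0.0)/2 = 3.2 m; q_2 = 0.90 × 1.01 × 3.2 = 2.909 m³/s
w_3 = (10.9 − 1.4)/2 = 4.75 m; q_3 = 1.01 × 1.62 × 4.75 = 7.772 m³/s
Stations 1, 4 contribute zero (depth or velocity is 0).
Q = Σ qᵢ = 10.68 m³/s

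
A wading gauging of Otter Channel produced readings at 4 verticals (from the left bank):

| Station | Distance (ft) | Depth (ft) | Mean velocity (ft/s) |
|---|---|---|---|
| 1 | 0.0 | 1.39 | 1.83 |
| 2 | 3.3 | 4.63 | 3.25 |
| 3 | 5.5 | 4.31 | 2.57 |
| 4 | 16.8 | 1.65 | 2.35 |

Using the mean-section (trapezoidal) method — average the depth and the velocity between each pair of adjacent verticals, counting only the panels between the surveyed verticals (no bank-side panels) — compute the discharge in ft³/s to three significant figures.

137 ft³/s

Panel 1-2: Δb = 3.3 ft, d̄ = (1.39+4.63)/2 = 3.01, v̄ = (1.83+3.25)/2 = 2.54 → q = 3.3×3.01×2.54 = 25.23 ft³/s
Panel 2-3: Δb = 2.2 ft, d̄ = (4.63+4.31)/2 = 4.47, v̄ = (3.25+2.57)/2 = 2.91 → q = 2.2×4.47×2.91 = 28.62 ft³/s
Panel 3-4: Δb = 11.3 ft, d̄ = (4.31+1.65)/2 = 2.98, v̄ = (2.57+2.35)/2 = 2.46 → q = 11.3×2.98×2.46 = 82.84 ft³/s
Q = Σ q = 136.7 ft³/s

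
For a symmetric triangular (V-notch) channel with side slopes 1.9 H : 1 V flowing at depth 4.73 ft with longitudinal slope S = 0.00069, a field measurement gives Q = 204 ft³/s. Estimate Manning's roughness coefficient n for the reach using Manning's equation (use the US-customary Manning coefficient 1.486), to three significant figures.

0.0133

A = z·y² = 1.9×4.73² = 42.51 ft²
P = 2y√(1+z²) = 2×4.73×√(1+1.9²) = 20.31 ft
R = A/P = 42.51/20.31 = 2.093 ft
n = (1.486/Q)·A·R^(2/3)·S^(1/2) = (1.486/204) × 42.51 × 1.636 × 0.02627 = 0.01331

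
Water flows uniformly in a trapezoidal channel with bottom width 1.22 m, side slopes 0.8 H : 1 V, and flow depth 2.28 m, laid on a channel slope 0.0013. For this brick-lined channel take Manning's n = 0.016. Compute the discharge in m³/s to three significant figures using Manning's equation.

15.5 m³/s

A = (b + z·y)·y = (1.22 + 0.8×2.28)×2.28 = 6.940 m²
P = b + 2y√(1+z²) = 1.22 + 2×2.28×√(1+0.8²) = 7.060 m
R = A/P = 6.940/7.060 = 0.9831 m
Q = (1/n)·A·R^(2/3)·S^(1/2) = (1/0.016) × 6.940 × 0.9831^(2/3) × 0.0013^(1/2) = 15.46 m³/s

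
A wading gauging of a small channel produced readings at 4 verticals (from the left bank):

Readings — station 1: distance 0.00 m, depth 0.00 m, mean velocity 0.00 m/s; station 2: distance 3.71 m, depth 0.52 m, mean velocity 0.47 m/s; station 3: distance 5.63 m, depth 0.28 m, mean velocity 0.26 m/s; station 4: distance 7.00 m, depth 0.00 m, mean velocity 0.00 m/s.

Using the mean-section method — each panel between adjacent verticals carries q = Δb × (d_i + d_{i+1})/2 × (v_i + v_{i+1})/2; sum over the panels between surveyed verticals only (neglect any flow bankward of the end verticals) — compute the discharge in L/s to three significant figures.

Panel 1-2: Δb = 3.71 m, d̄ = (0.00+0.52)/2 = 0.26, v̄ = (0.00+0.47)/2 = 0.235 → q = 3.71×0.26×0.235 = 0.2267 m³/s
Panel 2-3: Δb = 1.92 m, d̄ = (0.52+0.28)/2 = 0.4, v̄ = (0.47+0.26)/2 = 0.365 → q = 1.92×0.4×0.365 = 0.2803 m³/s
Panel 3-4: Δb = 1.37 m, d̄ = (0.28+0.00)/2 = 0.14, v̄ = (0.26+0.00)/2 = 0.13 → q = 1.37×0.14×0.13 = 0.02493 m³/s
Q = Σ q = 0.5319 m³/s
= 0.5319 × 1000 = 531.9 L/s

532 L/s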